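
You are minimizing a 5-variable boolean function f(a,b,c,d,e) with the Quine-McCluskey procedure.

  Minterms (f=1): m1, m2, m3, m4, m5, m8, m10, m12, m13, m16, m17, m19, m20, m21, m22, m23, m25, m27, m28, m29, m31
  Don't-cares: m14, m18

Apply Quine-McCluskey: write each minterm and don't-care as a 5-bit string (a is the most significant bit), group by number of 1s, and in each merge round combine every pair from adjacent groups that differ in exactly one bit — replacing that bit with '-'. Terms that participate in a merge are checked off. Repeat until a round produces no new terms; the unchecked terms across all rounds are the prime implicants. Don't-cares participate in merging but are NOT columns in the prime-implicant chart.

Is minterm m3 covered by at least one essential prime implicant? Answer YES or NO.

Round 0: 00001✓ 00010✓ 00011✓ 00100✓ 00101✓ 01000✓ 01010✓ 01100✓ 01101✓ 01110✓ 10000✓ 10001✓ 10010✓ 10011✓ 10100✓ 10101✓ 10110✓ 10111✓ 11001✓ 11011✓ 11100✓ 11101✓ 11111✓
Round 1: -0001✓ -0010✓ -0011✓ -0100✓ -0101✓ -1100✓ -1101✓ 0-010 0-100✓ 0-101✓ 00-01✓ 000-1✓ 0001-✓ 0010-✓ 01-00✓ 01-10✓ 010-0✓ 011-0✓ 0110-✓ 1-001✓ 1-011✓ 1-100✓ 1-101✓ 1-111✓ 10-00✓ 10-01✓ 10-10✓ 10-11✓ 100-0✓ 100-1✓ 1000-✓ 1001-✓ 101-0✓ 101-1✓ 1010-✓ 1011-✓ 11-01✓ 11-11✓ 110-1✓ 111-1✓ 1110-✓
Round 2: --100✓ --101✓ -0-01 -00-1 -001- -010-✓ -110-✓ 0-10-✓ 01--0 1--01✓ 1--11✓ 1-0-1✓ 1-1-1✓ 1-10-✓ 10--0✓ 10--1✓ 10-0-✓ 10-1-✓ 100--✓ 101--✓ 11--1✓
Round 3: --10- 1---1 10---
PIs = {--10-, -0-01, -00-1, -001-, 0-010, 01--0, 1---1, 10---}
Coverage chart:
  m1: -0-01,-00-1
  m2: -001-,0-010
  m3: -00-1,-001-
  m4: --10- ←essential
  m5: --10-,-0-01
  m8: 01--0 ←essential
  m10: 0-010,01--0
  m12: --10-,01--0
  m13: --10- ←essential
  m16: 10--- ←essential
  m17: -0-01,-00-1,1---1,10---
  m19: -00-1,-001-,1---1,10---
  m20: --10-,10---
  m21: --10-,-0-01,1---1,10---
  m22: 10--- ←essential
  m23: 1---1,10---
  m25: 1---1 ←essential
  m27: 1---1 ←essential
  m28: --10- ←essential
  m29: --10-,1---1
  m31: 1---1 ←essential
Essential: --10-, 01--0, 1---1, 10---

NO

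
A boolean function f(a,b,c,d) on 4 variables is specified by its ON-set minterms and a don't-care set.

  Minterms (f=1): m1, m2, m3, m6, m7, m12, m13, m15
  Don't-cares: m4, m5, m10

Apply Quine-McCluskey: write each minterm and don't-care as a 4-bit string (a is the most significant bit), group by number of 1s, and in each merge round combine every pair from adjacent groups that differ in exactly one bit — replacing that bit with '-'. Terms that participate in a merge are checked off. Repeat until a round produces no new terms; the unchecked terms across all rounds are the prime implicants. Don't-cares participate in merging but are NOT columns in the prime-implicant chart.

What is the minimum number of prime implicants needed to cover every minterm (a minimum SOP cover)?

4

Round 0: 0001✓ 0010✓ 0011✓ 0100✓ 0101✓ 0110✓ 0111✓ 1010✓ 1100✓ 1101✓ 1111✓
Round 1: -010 -100✓ -101✓ -111✓ 0-01✓ 0-10✓ 0-11✓ 00-1✓ 001-✓ 01-0✓ 01-1✓ 010-✓ 011-✓ 11-1✓ 110-✓
Round 2: -1-1 -10- 0--1 0-1- 01--
PIs = {-010, -1-1, -10-, 0--1, 0-1-, 01--}
Coverage chart:
  m1: 0--1 ←essential
  m2: -010,0-1-
  m3: 0--1,0-1-
  m6: 0-1-,01--
  m7: -1-1,0--1,0-1-,01--
  m12: -10- ←essential
  m13: -1-1,-10-
  m15: -1-1 ←essential
Essential: -1-1, -10-, 0--1
Petrick residual → 0-1-
Min cover (4 terms): bd + bc' + a'd + a'c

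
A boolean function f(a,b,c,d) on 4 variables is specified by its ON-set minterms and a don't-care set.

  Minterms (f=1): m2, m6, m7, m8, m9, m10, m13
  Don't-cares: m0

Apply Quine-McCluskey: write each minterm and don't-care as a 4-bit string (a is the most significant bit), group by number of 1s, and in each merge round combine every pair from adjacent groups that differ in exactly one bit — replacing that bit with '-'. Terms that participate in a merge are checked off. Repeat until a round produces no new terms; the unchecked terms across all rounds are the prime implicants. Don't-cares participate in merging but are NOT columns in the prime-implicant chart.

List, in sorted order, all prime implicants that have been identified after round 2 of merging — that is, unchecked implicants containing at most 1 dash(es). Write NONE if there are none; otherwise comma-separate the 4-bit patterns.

0-10, 011-, 1-01, 100-

size-2^0 implicants → 0000(✓)  0010(✓)  0110(✓)  0111(✓)  1000(✓)  1001(✓)  1010(✓)  1101(✓)
size-2^1 implicants → -000(✓)  -010(✓)  0-10  00-0(✓)  011-  1-01  10-0(✓)  100-
size-2^2 implicants → -0-0
Unchecked terms (primes): -0-0, 0-10, 011-, 1-01, 100-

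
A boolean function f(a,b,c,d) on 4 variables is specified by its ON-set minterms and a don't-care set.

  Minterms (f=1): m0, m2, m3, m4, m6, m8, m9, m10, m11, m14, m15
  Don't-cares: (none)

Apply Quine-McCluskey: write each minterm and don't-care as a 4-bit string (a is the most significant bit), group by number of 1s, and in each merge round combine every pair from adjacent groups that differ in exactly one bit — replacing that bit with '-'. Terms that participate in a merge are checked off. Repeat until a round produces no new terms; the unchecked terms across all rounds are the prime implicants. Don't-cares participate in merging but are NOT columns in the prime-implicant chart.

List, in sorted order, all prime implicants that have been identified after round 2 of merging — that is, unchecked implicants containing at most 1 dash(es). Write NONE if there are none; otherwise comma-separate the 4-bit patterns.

Round 0: 0000✓ 0010✓ 0011✓ 0100✓ 0110✓ 1000✓ 1001✓ 1010✓ 1011✓ 1110✓ 1111✓
Round 1: -000✓ -010✓ -011✓ -110✓ 0-00✓ 0-10✓ 00-0✓ 001-✓ 01-0✓ 1-10✓ 1-11✓ 10-0✓ 10-1✓ 100-✓ 101-✓ 111-✓
Round 2: --10 -0-0 -01- 0--0 1-1- 10--
PIs = {--10, -0-0, -01-, 0--0, 1-1-, 10--}

NONE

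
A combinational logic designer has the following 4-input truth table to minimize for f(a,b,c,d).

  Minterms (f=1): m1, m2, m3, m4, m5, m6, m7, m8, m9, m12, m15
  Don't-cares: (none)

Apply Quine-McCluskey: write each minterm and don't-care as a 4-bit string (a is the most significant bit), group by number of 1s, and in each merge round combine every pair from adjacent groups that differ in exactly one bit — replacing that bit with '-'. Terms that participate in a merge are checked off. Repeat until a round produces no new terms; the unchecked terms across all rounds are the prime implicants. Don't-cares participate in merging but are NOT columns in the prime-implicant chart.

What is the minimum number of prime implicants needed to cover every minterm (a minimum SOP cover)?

[col 0] 0001*, 0010*, 0011*, 0100*, 0101*, 0110*, 0111*, 1000*, 1001*, 1100*, 1111*
[col 1] -001, -100, -111, 0-01*, 0-10*, 0-11*, 00-1*, 001-*, 01-0*, 01-1*, 010-*, 011-*, 1-00, 100-
[col 2] 0--1, 0-1-, 01--
Prime implicants: -001, -100, -111, 0--1, 0-1-, 01--, 1-00, 100-
PI chart (minterm → PIs covering it):
  1 | -001,0--1
  2 | 0-1-  (sole → essential)
  3 | 0--1,0-1-
  4 | -100,01--
  5 | 0--1,01--
  6 | 0-1-,01--
  7 | -111,0--1,0-1-,01--
  8 | 1-00,100-
  9 | -001,100-
  12 | -100,1-00
  15 | -111  (sole → essential)
Essential prime implicants: -111, 0-1-
Petrick residual → -001, 01--, 1-00
Minimum SOP uses 5 PIs: b'c'd + bcd + a'c + a'b + ac'd'

5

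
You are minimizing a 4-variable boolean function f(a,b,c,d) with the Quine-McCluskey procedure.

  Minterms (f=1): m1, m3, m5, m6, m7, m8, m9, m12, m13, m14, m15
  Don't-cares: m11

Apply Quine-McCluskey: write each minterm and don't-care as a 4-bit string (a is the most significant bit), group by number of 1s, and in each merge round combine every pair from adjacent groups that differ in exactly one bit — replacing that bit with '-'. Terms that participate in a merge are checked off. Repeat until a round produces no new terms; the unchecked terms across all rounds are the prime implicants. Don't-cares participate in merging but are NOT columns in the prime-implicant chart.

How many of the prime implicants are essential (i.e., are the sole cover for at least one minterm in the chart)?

size-2^0 implicants → 0001(✓)  0011(✓)  0101(✓)  0110(✓)  0111(✓)  1000(✓)  1001(✓)  1011(✓)  1100(✓)  1101(✓)  1110(✓)  1111(✓)
size-2^1 implicants → -001(✓)  -011(✓)  -101(✓)  -110(✓)  -111(✓)  0-01(✓)  0-11(✓)  00-1(✓)  01-1(✓)  011-(✓)  1-00(✓)  1-01(✓)  1-11(✓)  10-1(✓)  100-(✓)  11-0(✓)  11-1(✓)  110-(✓)  111-(✓)
size-2^2 implicants → --01(✓)  --11(✓)  -0-1(✓)  -1-1(✓)  -11-  0--1(✓)  1--1(✓)  1-0-  11--
size-2^3 implicants → ---1
Unchecked terms (primes): ---1, -11-, 1-0-, 11--
Minterm coverage:
  m1 ⊆ ---1 [E]
  m3 ⊆ ---1 [E]
  m5 ⊆ ---1 [E]
  m6 ⊆ -11- [E]
  m7 ⊆ ---1,-11-
  m8 ⊆ 1-0- [E]
  m9 ⊆ ---1,1-0-
  m12 ⊆ 1-0-,11--
  m13 ⊆ ---1,1-0-,11--
  m14 ⊆ -11-,11--
  m15 ⊆ ---1,-11-,11--
E = {---1, -11-, 1-0-}

3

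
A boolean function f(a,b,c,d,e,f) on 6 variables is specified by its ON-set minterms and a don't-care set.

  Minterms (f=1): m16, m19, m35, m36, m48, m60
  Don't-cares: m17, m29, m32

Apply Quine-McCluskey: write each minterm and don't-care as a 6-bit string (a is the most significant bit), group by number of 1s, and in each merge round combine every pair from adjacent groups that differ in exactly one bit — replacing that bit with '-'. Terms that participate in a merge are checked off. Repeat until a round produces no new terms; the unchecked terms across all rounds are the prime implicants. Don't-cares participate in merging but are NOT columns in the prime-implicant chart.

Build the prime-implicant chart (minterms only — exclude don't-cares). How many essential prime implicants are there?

Round 0: 010000✓ 010001✓ 010011✓ 011101 100000✓ 100011 100100✓ 110000✓ 111100
Round 1: -10000 0100-1 01000- 1-0000 100-00
PIs = {-10000, 0100-1, 01000-, 011101, 1-0000, 100-00, 100011, 111100}
Coverage chart:
  m16: -10000,01000-
  m19: 0100-1 ←essential
  m35: 100011 ←essential
  m36: 100-00 ←essential
  m48: -10000,1-0000
  m60: 111100 ←essential
Essential: 0100-1, 100-00, 100011, 111100

4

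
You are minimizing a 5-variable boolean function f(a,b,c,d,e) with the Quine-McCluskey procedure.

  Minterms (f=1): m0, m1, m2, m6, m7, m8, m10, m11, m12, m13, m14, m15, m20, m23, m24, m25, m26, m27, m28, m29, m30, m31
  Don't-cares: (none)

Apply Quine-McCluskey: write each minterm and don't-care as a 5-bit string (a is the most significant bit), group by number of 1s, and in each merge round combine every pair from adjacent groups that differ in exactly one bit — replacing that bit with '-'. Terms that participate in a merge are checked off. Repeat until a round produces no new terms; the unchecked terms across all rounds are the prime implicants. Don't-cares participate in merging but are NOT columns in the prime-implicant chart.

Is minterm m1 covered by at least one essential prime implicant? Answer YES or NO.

size-2^0 implicants → 00000(✓)  00001(✓)  00010(✓)  00110(✓)  00111(✓)  01000(✓)  01010(✓)  01011(✓)  01100(✓)  01101(✓)  01110(✓)  01111(✓)  10100(✓)  10111(✓)  11000(✓)  11001(✓)  11010(✓)  11011(✓)  11100(✓)  11101(✓)  11110(✓)  11111(✓)
size-2^1 implicants → -0111(✓)  -1000(✓)  -1010(✓)  -1011(✓)  -1100(✓)  -1101(✓)  -1110(✓)  -1111(✓)  0-000(✓)  0-010(✓)  0-110(✓)  0-111(✓)  00-10(✓)  000-0(✓)  0000-  0011-(✓)  01-00(✓)  01-10(✓)  01-11(✓)  010-0(✓)  0101-(✓)  011-0(✓)  011-1(✓)  0110-(✓)  0111-(✓)  1-100  1-111(✓)  11-00(✓)  11-01(✓)  11-10(✓)  11-11(✓)  110-0(✓)  110-1(✓)  1100-(✓)  1101-(✓)  111-0(✓)  111-1(✓)  1110-(✓)  1111-(✓)
size-2^2 implicants → --111  -1-00(✓)  -1-10(✓)  -1-11(✓)  -10-0(✓)  -101-(✓)  -11-0(✓)  -11-1(✓)  -110-(✓)  -111-(✓)  0--10  0-0-0  0-11-  01--0(✓)  01-1-(✓)  011--(✓)  11--0(✓)  11--1(✓)  11-0-(✓)  11-1-(✓)  110--(✓)  111--(✓)
size-2^3 implicants → -1--0  -1-1-  -11--  11---
Unchecked terms (primes): --111, -1--0, -1-1-, -11--, 0--10, 0-0-0, 0-11-, 0000-, 1-100, 11---
Minterm coverage:
  m0 ⊆ 0-0-0,0000-
  m1 ⊆ 0000- [E]
  m2 ⊆ 0--10,0-0-0
  m6 ⊆ 0--10,0-11-
  m7 ⊆ --111,0-11-
  m8 ⊆ -1--0,0-0-0
  m10 ⊆ -1--0,-1-1-,0--10,0-0-0
  m11 ⊆ -1-1- [E]
  m12 ⊆ -1--0,-11--
  m13 ⊆ -11-- [E]
  m14 ⊆ -1--0,-1-1-,-11--,0--10,0-11-
  m15 ⊆ --111,-1-1-,-11--,0-11-
  m20 ⊆ 1-100 [E]
  m23 ⊆ --111 [E]
  m24 ⊆ -1--0,11---
  m25 ⊆ 11--- [E]
  m26 ⊆ -1--0,-1-1-,11---
  m27 ⊆ -1-1-,11---
  m28 ⊆ -1--0,-11--,1-100,11---
  m29 ⊆ -11--,11---
  m30 ⊆ -1--0,-1-1-,-11--,11---
  m31 ⊆ --111,-1-1-,-11--,11---
E = {--111, -1-1-, -11--, 0000-, 1-100, 11---}

YES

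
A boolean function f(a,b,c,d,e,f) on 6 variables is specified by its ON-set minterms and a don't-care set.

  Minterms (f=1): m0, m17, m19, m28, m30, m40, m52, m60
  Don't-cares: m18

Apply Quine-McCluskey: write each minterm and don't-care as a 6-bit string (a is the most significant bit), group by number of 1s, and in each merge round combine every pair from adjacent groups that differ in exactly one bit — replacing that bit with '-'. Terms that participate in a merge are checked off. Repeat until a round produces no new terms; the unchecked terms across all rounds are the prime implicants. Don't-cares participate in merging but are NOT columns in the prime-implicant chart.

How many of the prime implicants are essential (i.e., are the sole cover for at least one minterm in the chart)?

5

[col 0] 000000, 010001*, 010010*, 010011*, 011100*, 011110*, 101000, 110100*, 111100*
[col 1] -11100, 0100-1, 01001-, 0111-0, 11-100
Prime implicants: -11100, 000000, 0100-1, 01001-, 0111-0, 101000, 11-100
PI chart (minterm → PIs covering it):
  0 | 000000  (sole → essential)
  17 | 0100-1  (sole → essential)
  19 | 0100-1,01001-
  28 | -11100,0111-0
  30 | 0111-0  (sole → essential)
  40 | 101000  (sole → essential)
  52 | 11-100  (sole → essential)
  60 | -11100,11-100
Essential prime implicants: 000000, 0100-1, 0111-0, 101000, 11-100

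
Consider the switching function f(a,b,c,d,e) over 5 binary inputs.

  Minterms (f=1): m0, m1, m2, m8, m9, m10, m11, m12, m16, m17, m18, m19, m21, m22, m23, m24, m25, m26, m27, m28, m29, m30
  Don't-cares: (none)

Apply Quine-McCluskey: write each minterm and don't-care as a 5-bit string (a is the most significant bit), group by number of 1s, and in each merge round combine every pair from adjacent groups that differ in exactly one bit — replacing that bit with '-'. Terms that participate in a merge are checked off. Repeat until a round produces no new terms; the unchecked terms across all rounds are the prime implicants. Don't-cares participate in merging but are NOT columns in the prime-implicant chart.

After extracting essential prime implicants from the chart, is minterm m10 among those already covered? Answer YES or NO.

YES

Round 0: 00000✓ 00001✓ 00010✓ 01000✓ 01001✓ 01010✓ 01011✓ 01100✓ 10000✓ 10001✓ 10010✓ 10011✓ 10101✓ 10110✓ 10111✓ 11000✓ 11001✓ 11010✓ 11011✓ 11100✓ 11101✓ 11110✓
Round 1: -0000✓ -0001✓ -0010✓ -1000✓ -1001✓ -1010✓ -1011✓ -1100✓ 0-000✓ 0-001✓ 0-010✓ 000-0✓ 0000-✓ 01-00✓ 010-0✓ 010-1✓ 0100-✓ 0101-✓ 1-000✓ 1-001✓ 1-010✓ 1-011✓ 1-101✓ 1-110✓ 10-01✓ 10-10✓ 10-11✓ 100-0✓ 100-1✓ 1000-✓ 1001-✓ 101-1✓ 1011-✓ 11-00✓ 11-01✓ 11-10✓ 110-0✓ 110-1✓ 1100-✓ 1101-✓ 111-0✓ 1110-✓
Round 2: --000✓ --001✓ --010✓ -00-0✓ -000-✓ -1-00 -10-0✓ -10-1✓ -100-✓ -101-✓ 0-0-0✓ 0-00-✓ 010--✓ 1--01 1--10 1-0-0✓ 1-0-1✓ 1-00-✓ 1-01-✓ 10--1 10-1- 100--✓ 11--0 11-0- 110--✓
Round 3: --0-0 --00- -10-- 1-0--
PIs = {--0-0, --00-, -1-00, -10--, 1--01, 1--10, 1-0--, 10--1, 10-1-, 11--0, 11-0-}
Coverage chart:
  m0: --0-0,--00-
  m1: --00- ←essential
  m2: --0-0 ←essential
  m8: --0-0,--00-,-1-00,-10--
  m9: --00-,-10--
  m10: --0-0,-10--
  m11: -10-- ←essential
  m12: -1-00 ←essential
  m16: --0-0,--00-,1-0--
  m17: --00-,1--01,1-0--,10--1
  m18: --0-0,1--10,1-0--,10-1-
  m19: 1-0--,10--1,10-1-
  m21: 1--01,10--1
  m22: 1--10,10-1-
  m23: 10--1,10-1-
  m24: --0-0,--00-,-1-00,-10--,1-0--,11--0,11-0-
  m25: --00-,-10--,1--01,1-0--,11-0-
  m26: --0-0,-10--,1--10,1-0--,11--0
  m27: -10--,1-0--
  m28: -1-00,11--0,11-0-
  m29: 1--01,11-0-
  m30: 1--10,11--0
Essential: --0-0, --00-, -1-00, -10--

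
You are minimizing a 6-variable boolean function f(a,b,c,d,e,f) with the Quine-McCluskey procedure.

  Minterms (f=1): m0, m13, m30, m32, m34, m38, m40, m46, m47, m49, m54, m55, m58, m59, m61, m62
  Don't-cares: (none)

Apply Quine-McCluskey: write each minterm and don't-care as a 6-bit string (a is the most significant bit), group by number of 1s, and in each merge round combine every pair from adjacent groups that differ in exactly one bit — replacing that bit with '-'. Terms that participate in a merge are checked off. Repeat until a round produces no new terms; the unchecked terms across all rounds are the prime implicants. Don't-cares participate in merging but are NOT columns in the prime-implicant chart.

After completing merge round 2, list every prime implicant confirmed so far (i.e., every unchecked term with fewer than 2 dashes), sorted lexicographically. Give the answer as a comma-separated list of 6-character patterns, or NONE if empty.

-00000, -11110, 001101, 10-000, 100-10, 1000-0, 10111-, 110001, 11011-, 111-10, 11101-, 111101

size-2^0 implicants → 000000(✓)  001101  011110(✓)  100000(✓)  100010(✓)  100110(✓)  101000(✓)  101110(✓)  101111(✓)  110001  110110(✓)  110111(✓)  111010(✓)  111011(✓)  111101  111110(✓)
size-2^1 implicants → -00000  -11110  1-0110(✓)  1-1110(✓)  10-000  10-110(✓)  100-10  1000-0  10111-  11-110(✓)  11011-  111-10  11101-
size-2^2 implicants → 1--110
Unchecked terms (primes): -00000, -11110, 001101, 1--110, 10-000, 100-10, 1000-0, 10111-, 110001, 11011-, 111-10, 11101-, 111101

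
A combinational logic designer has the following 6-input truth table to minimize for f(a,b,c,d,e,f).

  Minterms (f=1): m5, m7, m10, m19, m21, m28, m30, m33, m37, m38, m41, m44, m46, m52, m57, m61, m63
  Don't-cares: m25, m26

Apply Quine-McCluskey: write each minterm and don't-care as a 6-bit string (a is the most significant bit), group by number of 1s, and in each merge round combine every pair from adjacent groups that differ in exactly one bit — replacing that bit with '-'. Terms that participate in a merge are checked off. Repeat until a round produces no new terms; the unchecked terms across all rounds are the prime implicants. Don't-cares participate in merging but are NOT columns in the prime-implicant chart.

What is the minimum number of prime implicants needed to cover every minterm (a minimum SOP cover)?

11

[col 0] 000101*, 000111*, 001010*, 010011, 010101*, 011001*, 011010*, 011100*, 011110*, 100001*, 100101*, 100110*, 101001*, 101100*, 101110*, 110100, 111001*, 111101*, 111111*
[col 1] -00101, -11001, 0-0101, 0-1010, 0001-1, 011-10, 0111-0, 1-1001, 10-001, 10-110, 100-01, 1011-0, 111-01, 1111-1
Prime implicants: -00101, -11001, 0-0101, 0-1010, 0001-1, 010011, 011-10, 0111-0, 1-1001, 10-001, 10-110, 100-01, 1011-0, 110100, 111-01, 1111-1
PI chart (minterm → PIs covering it):
  5 | -00101,0-0101,0001-1
  7 | 0001-1  (sole → essential)
  10 | 0-1010  (sole → essential)
  19 | 010011  (sole → essential)
  21 | 0-0101  (sole → essential)
  28 | 0111-0  (sole → essential)
  30 | 011-10,0111-0
  33 | 10-001,100-01
  37 | -00101,100-01
  38 | 10-110  (sole → essential)
  41 | 1-1001,10-001
  44 | 1011-0  (sole → essential)
  46 | 10-110,1011-0
  52 | 110100  (sole → essential)
  57 | -11001,1-1001,111-01
  61 | 111-01,1111-1
  63 | 1111-1  (sole → essential)
Essential prime implicants: 0-0101, 0-1010, 0001-1, 010011, 0111-0, 10-110, 1011-0, 110100, 1111-1
Petrick residual → 1-1001, 100-01
Minimum SOP uses 11 PIs: a'c'de'f + a'cd'ef' + a'b'c'df + a'bc'd'ef + a'bcdf' + acd'e'f + ab'def' + ab'c'e'f + ab'cdf' + abc'de'f' + abcdf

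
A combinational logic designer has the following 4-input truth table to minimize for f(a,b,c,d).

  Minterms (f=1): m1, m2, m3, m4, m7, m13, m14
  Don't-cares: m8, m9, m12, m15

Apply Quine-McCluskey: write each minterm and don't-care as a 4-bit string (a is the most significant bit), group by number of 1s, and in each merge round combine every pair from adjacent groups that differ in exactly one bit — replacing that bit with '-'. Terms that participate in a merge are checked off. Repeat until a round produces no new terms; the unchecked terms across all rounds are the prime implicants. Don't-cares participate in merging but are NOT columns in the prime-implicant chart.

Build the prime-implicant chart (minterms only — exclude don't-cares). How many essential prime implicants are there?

3

[col 0] 0001*, 0010*, 0011*, 0100*, 0111*, 1000*, 1001*, 1100*, 1101*, 1110*, 1111*
[col 1] -001, -100, -111, 0-11, 00-1, 001-, 1-00*, 1-01*, 100-*, 11-0*, 11-1*, 110-*, 111-*
[col 2] 1-0-, 11--
Prime implicants: -001, -100, -111, 0-11, 00-1, 001-, 1-0-, 11--
PI chart (minterm → PIs covering it):
  1 | -001,00-1
  2 | 001-  (sole → essential)
  3 | 0-11,00-1,001-
  4 | -100  (sole → essential)
  7 | -111,0-11
  13 | 1-0-,11--
  14 | 11--  (sole → essential)
Essential prime implicants: -100, 001-, 11--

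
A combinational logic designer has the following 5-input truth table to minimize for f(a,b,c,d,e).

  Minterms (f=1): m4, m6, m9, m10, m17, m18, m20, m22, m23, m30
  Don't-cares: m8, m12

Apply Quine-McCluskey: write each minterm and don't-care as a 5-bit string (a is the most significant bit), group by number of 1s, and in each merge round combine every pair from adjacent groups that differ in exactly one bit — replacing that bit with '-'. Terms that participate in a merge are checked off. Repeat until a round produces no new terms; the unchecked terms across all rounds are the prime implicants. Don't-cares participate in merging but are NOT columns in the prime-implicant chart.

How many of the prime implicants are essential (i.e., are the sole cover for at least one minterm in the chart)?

Round 0: 00100✓ 00110✓ 01000✓ 01001✓ 01010✓ 01100✓ 10001 10010✓ 10100✓ 10110✓ 10111✓ 11110✓
Round 1: -0100✓ -0110✓ 0-100 001-0✓ 01-00 010-0 0100- 1-110 10-10 101-0✓ 1011-
Round 2: -01-0
PIs = {-01-0, 0-100, 01-00, 010-0, 0100-, 1-110, 10-10, 10001, 1011-}
Coverage chart:
  m4: -01-0,0-100
  m6: -01-0 ←essential
  m9: 0100- ←essential
  m10: 010-0 ←essential
  m17: 10001 ←essential
  m18: 10-10 ←essential
  m20: -01-0 ←essential
  m22: -01-0,1-110,10-10,1011-
  m23: 1011- ←essential
  m30: 1-110 ←essential
Essential: -01-0, 010-0, 0100-, 1-110, 10-10, 10001, 1011-

7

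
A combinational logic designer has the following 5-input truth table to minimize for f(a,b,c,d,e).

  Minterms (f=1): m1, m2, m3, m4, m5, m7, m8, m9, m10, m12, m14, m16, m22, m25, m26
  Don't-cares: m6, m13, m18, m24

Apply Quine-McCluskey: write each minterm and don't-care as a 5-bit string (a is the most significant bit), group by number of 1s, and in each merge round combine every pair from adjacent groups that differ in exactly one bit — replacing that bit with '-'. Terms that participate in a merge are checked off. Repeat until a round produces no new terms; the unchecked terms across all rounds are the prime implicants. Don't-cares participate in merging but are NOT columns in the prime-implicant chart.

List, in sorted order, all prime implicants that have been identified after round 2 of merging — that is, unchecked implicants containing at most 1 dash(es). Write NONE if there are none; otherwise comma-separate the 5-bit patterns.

NONE

[col 0] 00001*, 00010*, 00011*, 00100*, 00101*, 00110*, 00111*, 01000*, 01001*, 01010*, 01100*, 01101*, 01110*, 10000*, 10010*, 10110*, 11000*, 11001*, 11010*
[col 1] -0010*, -0110*, -1000*, -1001*, -1010*, 0-001*, 0-010*, 0-100*, 0-101*, 0-110*, 00-01*, 00-10*, 00-11*, 000-1*, 0001-*, 001-0*, 001-1*, 0010-*, 0011-*, 01-00*, 01-01*, 01-10*, 010-0*, 0100-*, 011-0*, 0110-*, 1-000*, 1-010*, 10-10*, 100-0*, 110-0*, 1100-*
[col 2] --010, -0-10, -10-0, -100-, 0--01, 0--10, 0-1-0, 0-10-, 00--1, 00-1-, 001--, 01--0, 01-0-, 1-0-0
Prime implicants: --010, -0-10, -10-0, -100-, 0--01, 0--10, 0-1-0, 0-10-, 00--1, 00-1-, 001--, 01--0, 01-0-, 1-0-0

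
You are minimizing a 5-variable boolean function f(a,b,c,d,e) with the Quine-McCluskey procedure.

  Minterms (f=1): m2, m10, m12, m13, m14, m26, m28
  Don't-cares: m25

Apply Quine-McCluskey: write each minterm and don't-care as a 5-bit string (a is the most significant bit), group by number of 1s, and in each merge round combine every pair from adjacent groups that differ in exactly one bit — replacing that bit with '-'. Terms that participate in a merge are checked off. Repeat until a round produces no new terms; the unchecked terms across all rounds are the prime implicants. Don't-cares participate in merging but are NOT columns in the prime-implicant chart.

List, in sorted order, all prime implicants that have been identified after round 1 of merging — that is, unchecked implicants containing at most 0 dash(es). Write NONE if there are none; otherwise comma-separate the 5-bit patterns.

11001

Round 0: 00010✓ 01010✓ 01100✓ 01101✓ 01110✓ 11001 11010✓ 11100✓
Round 1: -1010 -1100 0-010 01-10 011-0 0110-
PIs = {-1010, -1100, 0-010, 01-10, 011-0, 0110-, 11001}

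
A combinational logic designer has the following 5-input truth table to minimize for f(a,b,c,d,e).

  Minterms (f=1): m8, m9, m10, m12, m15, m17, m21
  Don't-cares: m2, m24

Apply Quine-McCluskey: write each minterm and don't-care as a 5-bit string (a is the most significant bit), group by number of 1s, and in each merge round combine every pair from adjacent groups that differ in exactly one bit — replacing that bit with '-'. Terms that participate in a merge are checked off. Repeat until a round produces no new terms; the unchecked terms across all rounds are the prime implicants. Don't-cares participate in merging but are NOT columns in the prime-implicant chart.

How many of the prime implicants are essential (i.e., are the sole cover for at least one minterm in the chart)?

size-2^0 implicants → 00010(✓)  01000(✓)  01001(✓)  01010(✓)  01100(✓)  01111  10001(✓)  10101(✓)  11000(✓)
size-2^1 implicants → -1000  0-010  01-00  010-0  0100-  10-01
Unchecked terms (primes): -1000, 0-010, 01-00, 010-0, 0100-, 01111, 10-01
Minterm coverage:
  m8 ⊆ -1000,01-00,010-0,0100-
  m9 ⊆ 0100- [E]
  m10 ⊆ 0-010,010-0
  m12 ⊆ 01-00 [E]
  m15 ⊆ 01111 [E]
  m17 ⊆ 10-01 [E]
  m21 ⊆ 10-01 [E]
E = {01-00, 0100-, 01111, 10-01}

4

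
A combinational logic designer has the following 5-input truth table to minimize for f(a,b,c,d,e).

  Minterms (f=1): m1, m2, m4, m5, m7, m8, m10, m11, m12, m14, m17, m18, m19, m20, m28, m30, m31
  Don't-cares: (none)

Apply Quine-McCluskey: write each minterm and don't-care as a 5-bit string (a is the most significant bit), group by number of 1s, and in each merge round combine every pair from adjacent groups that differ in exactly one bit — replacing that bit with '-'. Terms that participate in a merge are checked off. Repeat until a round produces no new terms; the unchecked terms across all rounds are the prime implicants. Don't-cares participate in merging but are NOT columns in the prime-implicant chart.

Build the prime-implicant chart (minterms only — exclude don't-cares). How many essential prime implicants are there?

[col 0] 00001*, 00010*, 00100*, 00101*, 00111*, 01000*, 01010*, 01011*, 01100*, 01110*, 10001*, 10010*, 10011*, 10100*, 11100*, 11110*, 11111*
[col 1] -0001, -0010, -0100*, -1100*, -1110*, 0-010, 0-100*, 00-01, 001-1, 0010-, 01-00*, 01-10*, 010-0*, 0101-, 011-0*, 1-100*, 100-1, 1001-, 111-0*, 1111-
[col 2] --100, -11-0, 01--0
Prime implicants: --100, -0001, -0010, -11-0, 0-010, 00-01, 001-1, 0010-, 01--0, 0101-, 100-1, 1001-, 1111-
PI chart (minterm → PIs covering it):
  1 | -0001,00-01
  2 | -0010,0-010
  4 | --100,0010-
  5 | 00-01,001-1,0010-
  7 | 001-1  (sole → essential)
  8 | 01--0  (sole → essential)
  10 | 0-010,01--0,0101-
  11 | 0101-  (sole → essential)
  12 | --100,-11-0,01--0
  14 | -11-0,01--0
  17 | -0001,100-1
  18 | -0010,1001-
  19 | 100-1,1001-
  20 | --100  (sole → essential)
  28 | --100,-11-0
  30 | -11-0,1111-
  31 | 1111-  (sole → essential)
Essential prime implicants: --100, 001-1, 01--0, 0101-, 1111-

5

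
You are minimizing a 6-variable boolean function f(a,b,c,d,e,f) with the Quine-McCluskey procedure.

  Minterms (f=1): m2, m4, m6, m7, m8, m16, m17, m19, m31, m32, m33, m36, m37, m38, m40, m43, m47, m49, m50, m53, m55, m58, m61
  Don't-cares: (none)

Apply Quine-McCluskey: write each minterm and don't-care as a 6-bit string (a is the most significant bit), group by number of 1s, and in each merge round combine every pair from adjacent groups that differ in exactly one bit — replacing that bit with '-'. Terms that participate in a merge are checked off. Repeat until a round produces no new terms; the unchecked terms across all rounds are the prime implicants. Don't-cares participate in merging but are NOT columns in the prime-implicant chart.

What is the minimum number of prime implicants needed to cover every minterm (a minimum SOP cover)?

size-2^0 implicants → 000010(✓)  000100(✓)  000110(✓)  000111(✓)  001000(✓)  010000(✓)  010001(✓)  010011(✓)  011111  100000(✓)  100001(✓)  100100(✓)  100101(✓)  100110(✓)  101000(✓)  101011(✓)  101111(✓)  110001(✓)  110010(✓)  110101(✓)  110111(✓)  111010(✓)  111101(✓)
size-2^1 implicants → -00100(✓)  -00110(✓)  -01000  -10001  000-10  0001-0(✓)  00011-  0100-1  01000-  1-0001(✓)  1-0101(✓)  10-000  100-00(✓)  100-01(✓)  10000-(✓)  1001-0(✓)  10010-(✓)  101-11  11-010  11-101  110-01(✓)  1101-1
size-2^2 implicants → -001-0  1-0-01  100-0-
Unchecked terms (primes): -001-0, -01000, -10001, 000-10, 00011-, 0100-1, 01000-, 011111, 1-0-01, 10-000, 100-0-, 101-11, 11-010, 11-101, 1101-1
Minterm coverage:
  m2 ⊆ 000-10 [E]
  m4 ⊆ -001-0 [E]
  m6 ⊆ -001-0,000-10,00011-
  m7 ⊆ 00011- [E]
  m8 ⊆ -01000 [E]
  m16 ⊆ 01000- [E]
  m17 ⊆ -10001,0100-1,01000-
  m19 ⊆ 0100-1 [E]
  m31 ⊆ 011111 [E]
  m32 ⊆ 10-000,100-0-
  m33 ⊆ 1-0-01,100-0-
  m36 ⊆ -001-0,100-0-
  m37 ⊆ 1-0-01,100-0-
  m38 ⊆ -001-0 [E]
  m40 ⊆ -01000,10-000
  m43 ⊆ 101-11 [E]
  m47 ⊆ 101-11 [E]
  m49 ⊆ -10001,1-0-01
  m50 ⊆ 11-010 [E]
  m53 ⊆ 1-0-01,11-101,1101-1
  m55 ⊆ 1101-1 [E]
  m58 ⊆ 11-010 [E]
  m61 ⊆ 11-101 [E]
E = {-001-0, -01000, 000-10, 00011-, 0100-1, 01000-, 011111, 101-11, 11-010, 11-101, 1101-1}
Petrick residual → -10001, 100-0-
Cover = b'c'df' + b'cd'e'f' + bc'd'e'f + a'b'c'ef' + a'b'c'de + a'bc'd'f + a'bc'd'e' + a'bcdef + ab'c'e' + ab'cef + abd'ef' + abde'f + abc'df  |cover|=13

13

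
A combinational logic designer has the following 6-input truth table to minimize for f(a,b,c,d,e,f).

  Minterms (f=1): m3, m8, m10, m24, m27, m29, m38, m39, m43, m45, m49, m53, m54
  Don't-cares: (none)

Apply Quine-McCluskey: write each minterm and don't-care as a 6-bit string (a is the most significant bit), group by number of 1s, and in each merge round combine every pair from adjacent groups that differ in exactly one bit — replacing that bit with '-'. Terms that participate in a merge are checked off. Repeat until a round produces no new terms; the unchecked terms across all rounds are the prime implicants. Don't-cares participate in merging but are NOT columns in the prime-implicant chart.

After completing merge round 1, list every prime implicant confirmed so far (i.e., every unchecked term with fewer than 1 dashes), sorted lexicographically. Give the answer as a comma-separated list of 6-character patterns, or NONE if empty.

000011, 011011, 011101, 101011, 101101

Round 0: 000011 001000✓ 001010✓ 011000✓ 011011 011101 100110✓ 100111✓ 101011 101101 110001✓ 110101✓ 110110✓
Round 1: 0-1000 0010-0 1-0110 10011- 110-01
PIs = {0-1000, 000011, 0010-0, 011011, 011101, 1-0110, 10011-, 101011, 101101, 110-01}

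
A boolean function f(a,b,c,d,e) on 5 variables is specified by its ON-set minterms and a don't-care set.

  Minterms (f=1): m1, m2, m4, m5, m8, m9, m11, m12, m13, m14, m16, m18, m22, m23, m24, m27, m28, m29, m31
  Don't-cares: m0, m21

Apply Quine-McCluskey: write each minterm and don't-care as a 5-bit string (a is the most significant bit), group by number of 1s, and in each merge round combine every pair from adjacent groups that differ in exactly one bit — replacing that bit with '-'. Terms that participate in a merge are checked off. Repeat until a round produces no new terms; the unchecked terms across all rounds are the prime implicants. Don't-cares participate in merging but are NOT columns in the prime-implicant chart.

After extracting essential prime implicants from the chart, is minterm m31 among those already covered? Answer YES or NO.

[col 0] 00000*, 00001*, 00010*, 00100*, 00101*, 01000*, 01001*, 01011*, 01100*, 01101*, 01110*, 10000*, 10010*, 10101*, 10110*, 10111*, 11000*, 11011*, 11100*, 11101*, 11111*
[col 1] -0000*, -0010*, -0101*, -1000*, -1011, -1100*, -1101*, 0-000*, 0-001*, 0-100*, 0-101*, 00-00*, 00-01*, 000-0*, 0000-*, 0010-*, 01-00*, 01-01*, 010-1, 0100-*, 011-0, 0110-*, 1-000*, 1-101*, 1-111*, 10-10, 100-0*, 101-1*, 1011-, 11-00*, 11-11, 111-1*, 1110-*
[col 2] --000, --101, -00-0, -1-00, -110-, 0--00*, 0--01*, 0-00-*, 0-10-*, 00-0-*, 01-0-*, 1-1-1
[col 3] 0--0-
Prime implicants: --000, --101, -00-0, -1-00, -1011, -110-, 0--0-, 010-1, 011-0, 1-1-1, 10-10, 1011-, 11-11
PI chart (minterm → PIs covering it):
  1 | 0--0-  (sole → essential)
  2 | -00-0  (sole → essential)
  4 | 0--0-  (sole → essential)
  5 | --101,0--0-
  8 | --000,-1-00,0--0-
  9 | 0--0-,010-1
  11 | -1011,010-1
  12 | -1-00,-110-,0--0-,011-0
  13 | --101,-110-,0--0-
  14 | 011-0  (sole → essential)
  16 | --000,-00-0
  18 | -00-0,10-10
  22 | 10-10,1011-
  23 | 1-1-1,1011-
  24 | --000,-1-00
  27 | -1011,11-11
  28 | -1-00,-110-
  29 | --101,-110-,1-1-1
  31 | 1-1-1,11-11
Essential prime implicants: -00-0, 0--0-, 011-0

NO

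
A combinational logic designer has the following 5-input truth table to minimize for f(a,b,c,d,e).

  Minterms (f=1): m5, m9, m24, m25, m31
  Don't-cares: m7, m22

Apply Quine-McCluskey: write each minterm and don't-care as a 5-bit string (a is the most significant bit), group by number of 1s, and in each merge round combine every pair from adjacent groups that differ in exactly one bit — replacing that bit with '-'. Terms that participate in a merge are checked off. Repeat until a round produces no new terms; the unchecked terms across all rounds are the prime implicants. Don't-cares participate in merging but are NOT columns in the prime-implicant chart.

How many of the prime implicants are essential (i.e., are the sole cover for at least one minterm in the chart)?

4

[col 0] 00101*, 00111*, 01001*, 10110, 11000*, 11001*, 11111
[col 1] -1001, 001-1, 1100-
Prime implicants: -1001, 001-1, 10110, 1100-, 11111
PI chart (minterm → PIs covering it):
  5 | 001-1  (sole → essential)
  9 | -1001  (sole → essential)
  24 | 1100-  (sole → essential)
  25 | -1001,1100-
  31 | 11111  (sole → essential)
Essential prime implicants: -1001, 001-1, 1100-, 11111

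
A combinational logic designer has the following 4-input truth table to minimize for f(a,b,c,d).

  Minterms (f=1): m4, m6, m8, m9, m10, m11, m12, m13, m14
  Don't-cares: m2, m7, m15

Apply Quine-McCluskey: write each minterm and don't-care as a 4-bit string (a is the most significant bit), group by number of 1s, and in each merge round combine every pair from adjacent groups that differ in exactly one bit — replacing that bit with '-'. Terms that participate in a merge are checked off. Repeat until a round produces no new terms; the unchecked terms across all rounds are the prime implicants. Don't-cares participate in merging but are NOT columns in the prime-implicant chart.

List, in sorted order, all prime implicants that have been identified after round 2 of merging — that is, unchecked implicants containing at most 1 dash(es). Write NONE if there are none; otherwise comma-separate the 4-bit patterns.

NONE

size-2^0 implicants → 0010(✓)  0100(✓)  0110(✓)  0111(✓)  1000(✓)  1001(✓)  1010(✓)  1011(✓)  1100(✓)  1101(✓)  1110(✓)  1111(✓)
size-2^1 implicants → -010(✓)  -100(✓)  -110(✓)  -111(✓)  0-10(✓)  01-0(✓)  011-(✓)  1-00(✓)  1-01(✓)  1-10(✓)  1-11(✓)  10-0(✓)  10-1(✓)  100-(✓)  101-(✓)  11-0(✓)  11-1(✓)  110-(✓)  111-(✓)
size-2^2 implicants → --10  -1-0  -11-  1--0(✓)  1--1(✓)  1-0-(✓)  1-1-(✓)  10--(✓)  11--(✓)
size-2^3 implicants → 1---
Unchecked terms (primes): --10, -1-0, -11-, 1---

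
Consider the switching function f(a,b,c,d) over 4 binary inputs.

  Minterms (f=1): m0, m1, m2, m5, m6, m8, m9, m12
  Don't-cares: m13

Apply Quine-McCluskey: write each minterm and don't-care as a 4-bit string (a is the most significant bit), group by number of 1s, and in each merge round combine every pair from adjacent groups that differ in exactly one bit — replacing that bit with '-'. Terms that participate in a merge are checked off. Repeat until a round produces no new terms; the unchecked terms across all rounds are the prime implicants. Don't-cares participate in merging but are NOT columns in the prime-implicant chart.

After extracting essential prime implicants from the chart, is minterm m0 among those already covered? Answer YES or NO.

NO

[col 0] 0000*, 0001*, 0010*, 0101*, 0110*, 1000*, 1001*, 1100*, 1101*
[col 1] -000*, -001*, -101*, 0-01*, 0-10, 00-0, 000-*, 1-00*, 1-01*, 100-*, 110-*
[col 2] --01, -00-, 1-0-
Prime implicants: --01, -00-, 0-10, 00-0, 1-0-
PI chart (minterm → PIs covering it):
  0 | -00-,00-0
  1 | --01,-00-
  2 | 0-10,00-0
  5 | --01  (sole → essential)
  6 | 0-10  (sole → essential)
  8 | -00-,1-0-
  9 | --01,-00-,1-0-
  12 | 1-0-  (sole → essential)
Essential prime implicants: --01, 0-10, 1-0-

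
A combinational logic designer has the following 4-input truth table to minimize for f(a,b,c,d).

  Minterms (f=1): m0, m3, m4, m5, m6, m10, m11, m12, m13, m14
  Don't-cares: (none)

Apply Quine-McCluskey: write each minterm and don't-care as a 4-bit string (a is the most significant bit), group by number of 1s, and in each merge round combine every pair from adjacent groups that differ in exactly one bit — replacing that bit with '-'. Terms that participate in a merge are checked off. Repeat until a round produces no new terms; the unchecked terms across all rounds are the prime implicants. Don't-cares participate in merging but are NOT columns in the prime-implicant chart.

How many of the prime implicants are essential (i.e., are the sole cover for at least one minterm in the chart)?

size-2^0 implicants → 0000(✓)  0011(✓)  0100(✓)  0101(✓)  0110(✓)  1010(✓)  1011(✓)  1100(✓)  1101(✓)  1110(✓)
size-2^1 implicants → -011  -100(✓)  -101(✓)  -110(✓)  0-00  01-0(✓)  010-(✓)  1-10  101-  11-0(✓)  110-(✓)
size-2^2 implicants → -1-0  -10-
Unchecked terms (primes): -011, -1-0, -10-, 0-00, 1-10, 101-
Minterm coverage:
  m0 ⊆ 0-00 [E]
  m3 ⊆ -011 [E]
  m4 ⊆ -1-0,-10-,0-00
  m5 ⊆ -10- [E]
  m6 ⊆ -1-0 [E]
  m10 ⊆ 1-10,101-
  m11 ⊆ -011,101-
  m12 ⊆ -1-0,-10-
  m13 ⊆ -10- [E]
  m14 ⊆ -1-0,1-10
E = {-011, -1-0, -10-, 0-00}

4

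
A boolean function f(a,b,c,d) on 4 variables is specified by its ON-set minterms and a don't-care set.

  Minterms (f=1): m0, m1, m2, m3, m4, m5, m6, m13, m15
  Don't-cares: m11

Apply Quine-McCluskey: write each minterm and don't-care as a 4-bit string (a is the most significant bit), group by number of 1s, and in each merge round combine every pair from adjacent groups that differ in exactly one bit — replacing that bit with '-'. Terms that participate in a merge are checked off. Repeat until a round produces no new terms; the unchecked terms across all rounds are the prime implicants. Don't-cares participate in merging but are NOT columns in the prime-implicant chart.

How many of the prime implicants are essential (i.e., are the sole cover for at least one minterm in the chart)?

1

size-2^0 implicants → 0000(✓)  0001(✓)  0010(✓)  0011(✓)  0100(✓)  0101(✓)  0110(✓)  1011(✓)  1101(✓)  1111(✓)
size-2^1 implicants → -011  -101  0-00(✓)  0-01(✓)  0-10(✓)  00-0(✓)  00-1(✓)  000-(✓)  001-(✓)  01-0(✓)  010-(✓)  1-11  11-1
size-2^2 implicants → 0--0  0-0-  00--
Unchecked terms (primes): -011, -101, 0--0, 0-0-, 00--, 1-11, 11-1
Minterm coverage:
  m0 ⊆ 0--0,0-0-,00--
  m1 ⊆ 0-0-,00--
  m2 ⊆ 0--0,00--
  m3 ⊆ -011,00--
  m4 ⊆ 0--0,0-0-
  m5 ⊆ -101,0-0-
  m6 ⊆ 0--0 [E]
  m13 ⊆ -101,11-1
  m15 ⊆ 1-11,11-1
E = {0--0}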